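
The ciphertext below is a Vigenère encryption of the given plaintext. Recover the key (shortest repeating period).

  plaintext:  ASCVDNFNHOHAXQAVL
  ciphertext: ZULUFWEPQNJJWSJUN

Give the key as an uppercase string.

ZCJ

  i= 0: Z-A = 25 → Z
  i= 1: U-S =  2 → C
  i= 2: L-C =  9 → J
  i= 3: U-V = 25 → Z
  i= 4: F-D =  2 → C
  i= 5: W-N =  9 → J
  i= 6: E-F = 25 → Z
  i= 7: P-N =  2 → C
  i= 8: Q-H =  9 → J
  i= 9: N-O = 25 → Z
  i=10: J-H =  2 → C
  i=11: J-A =  9 → J
  i=12: W-X = 25 → Z
  i=13: S-Q =  2 → C
  i=14: J-A =  9 → J
  i=15: U-V = 25 → Z
  i=16: N-L =  2 → C
  shifts repeat with period 3: ZCJ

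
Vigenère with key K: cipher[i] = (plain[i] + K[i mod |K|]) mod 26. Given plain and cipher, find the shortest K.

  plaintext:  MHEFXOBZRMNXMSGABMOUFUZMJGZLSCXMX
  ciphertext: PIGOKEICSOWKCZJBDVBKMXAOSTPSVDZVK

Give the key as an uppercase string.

  i= 0: P-M =  3 → D
  i= 1: I-H =  1 → B
  i= 2: G-E =  2 → C
  i= 3: O-F =  9 → J
  i= 4: K-X = 13 → N
  i= 5: E-O = 16 → Q
  i= 6: I-B =  7 → H
  i= 7: C-Z =  3 → D
  i= 8: S-R =  1 → B
  i= 9: O-M =  2 → C
  i=10: W-N =  9 → J
  i=11: K-X = 13 → N
  i=12: C-M = 16 → Q
  i=13: Z-S =  7 → H
  i=14: J-G =  3 → D
  i=15: B-A =  1 → B
  i=16: D-B =  2 → C
  i=17: V-M =  9 → J
  i=18: B-O = 13 → N
  i=19: K-U = 16 → Q
  i=20: M-F =  7 → H
  i=21: X-U =  3 → D
  i=22: A-Z =  1 → B
  i=23: O-M =  2 → C
  i=24: S-J =  9 → J
  i=25: T-G = 13 → N
  i=26: P-Z = 16 → Q
  i=27: S-L =  7 → H
  i=28: V-S =  3 → D
  i=29: D-C =  1 → B
  i=30: Z-X =  2 → C
  i=31: V-M =  9 → J
  i=32: K-X = 13 → N
  shifts repeat with period 7: DBCJNQH

DBCJNQH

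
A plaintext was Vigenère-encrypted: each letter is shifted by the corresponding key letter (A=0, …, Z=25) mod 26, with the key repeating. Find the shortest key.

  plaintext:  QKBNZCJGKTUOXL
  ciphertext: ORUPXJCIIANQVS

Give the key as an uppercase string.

YHTC

  i= 0: O-Q = 24 → Y
  i= 1: R-K =  7 → H
  i= 2: U-B = 19 → T
  i= 3: P-N =  2 → C
  i= 4: X-Z = 24 → Y
  i= 5: J-C =  7 → H
  i= 6: C-J = 19 → T
  i= 7: I-G =  2 → C
  i= 8: I-K = 24 → Y
  i= 9: A-T =  7 → H
  i=10: N-U = 19 → T
  i=11: Q-O =  2 → C
  i=12: V-X = 24 → Y
  i=13: S-L =  7 → H
  shifts repeat with period 4: YHTC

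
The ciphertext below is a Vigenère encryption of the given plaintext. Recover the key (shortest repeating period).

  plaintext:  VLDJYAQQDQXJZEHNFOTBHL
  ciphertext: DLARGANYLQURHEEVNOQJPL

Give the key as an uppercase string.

  i= 0: D-V =  8 → I
  i= 1: L-L =  0 → A
  i= 2: A-D = 23 → X
  i= 3: R-J =  8 → I
  i= 4: G-Y =  8 → I
  i= 5: A-A =  0 → A
  i= 6: N-Q = 23 → X
  i= 7: Y-Q =  8 → I
  i= 8: L-D =  8 → I
  i= 9: Q-Q =  0 → A
  i=10: U-X = 23 → X
  i=11: R-J =  8 → I
  i=12: H-Z =  8 → I
  i=13: E-E =  0 → A
  i=14: E-H = 23 → X
  i=15: V-N =  8 → I
  i=16: N-F =  8 → I
  i=17: O-O =  0 → A
  i=18: Q-T = 23 → X
  i=19: J-B =  8 → I
  i=20: P-H =  8 → I
  i=21: L-L =  0 → A
  shifts repeat with period 4: IAXI

IAXI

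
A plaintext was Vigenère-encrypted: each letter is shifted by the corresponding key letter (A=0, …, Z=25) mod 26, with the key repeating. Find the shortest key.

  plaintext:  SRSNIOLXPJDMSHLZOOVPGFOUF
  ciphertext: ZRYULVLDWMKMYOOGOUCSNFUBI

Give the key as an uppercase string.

HAGHD

  i= 0: Z-S =  7 → H
  i= 1: R-R =  0 → A
  i= 2: Y-S =  6 → G
  i= 3: U-N =  7 → H
  i= 4: L-I =  3 → D
  i= 5: V-O =  7 → H
  i= 6: L-L =  0 → A
  i= 7: D-X =  6 → G
  i= 8: W-P =  7 → H
  i= 9: M-J =  3 → D
  i=10: K-D =  7 → H
  i=11: M-M =  0 → A
  i=12: Y-S =  6 → G
  i=13: O-H =  7 → H
  i=14: O-L =  3 → D
  i=15: G-Z =  7 → H
  i=16: O-O =  0 → A
  i=17: U-O =  6 → G
  i=18: C-V =  7 → H
  i=19: S-P =  3 → D
  i=20: N-G =  7 → H
  i=21: F-F =  0 → A
  i=22: U-O =  6 → G
  i=23: B-U =  7 → H
  i=24: I-F =  3 → D
  shifts repeat with period 5: HAGHD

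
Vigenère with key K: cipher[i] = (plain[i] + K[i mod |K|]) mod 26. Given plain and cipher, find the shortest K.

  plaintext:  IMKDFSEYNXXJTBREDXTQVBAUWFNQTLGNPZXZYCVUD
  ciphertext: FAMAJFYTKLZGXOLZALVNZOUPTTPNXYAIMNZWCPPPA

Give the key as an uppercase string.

  i= 0: F-I = 23 → X
  i= 1: A-M = 14 → O
  i= 2: M-K =  2 → C
  i= 3: A-D = 23 → X
  i= 4: J-F =  4 → E
  i= 5: F-S = 13 → N
  i= 6: Y-E = 20 → U
  i= 7: T-Y = 21 → V
  i= 8: K-N = 23 → X
  i= 9: L-X = 14 → O
  i=10: Z-X =  2 → C
  i=11: G-J = 23 → X
  i=12: X-T =  4 → E
  i=13: O-B = 13 → N
  i=14: L-R = 20 → U
  i=15: Z-E = 21 → V
  i=16: A-D = 23 → X
  i=17: L-X = 14 → O
  i=18: V-T =  2 → C
  i=19: N-Q = 23 → X
  i=20: Z-V =  4 → E
  i=21: O-B = 13 → N
  i=22: U-A = 20 → U
  i=23: P-U = 21 → V
  i=24: T-W = 23 → X
  i=25: T-F = 14 → O
  i=26: P-N =  2 → C
  i=27: N-Q = 23 → X
  i=28: X-T =  4 → E
  i=29: Y-L = 13 → N
  i=30: A-G = 20 → U
  i=31: I-N = 21 → V
  i=32: M-P = 23 → X
  i=33: N-Z = 14 → O
  i=34: Z-X =  2 → C
  i=35: W-Z = 23 → X
  i=36: C-Y =  4 → E
  i=37: P-C = 13 → N
  i=38: P-V = 20 → U
  i=39: P-U = 21 → V
  i=40: A-D = 23 → X
  shifts repeat with period 8: XOCXENUV

XOCXENUV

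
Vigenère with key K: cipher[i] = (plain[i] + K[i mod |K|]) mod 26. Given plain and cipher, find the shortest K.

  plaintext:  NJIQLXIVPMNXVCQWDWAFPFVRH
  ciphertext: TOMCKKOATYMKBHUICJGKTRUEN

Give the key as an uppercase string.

  i= 0: T-N =  6 → G
  i= 1: O-J =  5 → F
  i= 2: M-I =  4 → E
  i= 3: C-Q = 12 → M
  i= 4: K-L = 25 → Z
  i= 5: K-X = 13 → N
  i= 6: O-I =  6 → G
  i= 7: A-V =  5 → F
  i= 8: T-P =  4 → E
  i= 9: Y-M = 12 → M
  i=10: M-N = 25 → Z
  i=11: K-X = 13 → N
  i=12: B-V =  6 → G
  i=13: H-C =  5 → F
  i=14: U-Q =  4 → E
  i=15: I-W = 12 → M
  i=16: C-D = 25 → Z
  i=17: J-W = 13 → N
  i=18: G-A =  6 → G
  i=19: K-F =  5 → F
  i=20: T-P =  4 → E
  i=21: R-F = 12 → M
  i=22: U-V = 25 → Z
  i=23: E-R = 13 → N
  i=24: N-H =  6 → G
  shifts repeat with period 6: GFEMZN

GFEMZN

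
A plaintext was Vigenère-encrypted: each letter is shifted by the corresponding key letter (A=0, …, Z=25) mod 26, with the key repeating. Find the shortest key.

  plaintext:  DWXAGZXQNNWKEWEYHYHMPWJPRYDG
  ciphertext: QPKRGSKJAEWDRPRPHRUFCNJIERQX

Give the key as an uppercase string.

  i= 0: Q-D = 13 → N
  i= 1: P-W = 19 → T
  i= 2: K-X = 13 → N
  i= 3: R-A = 17 → R
  i= 4: G-G =  0 → A
  i= 5: S-Z = 19 → T
  i= 6: K-X = 13 → N
  i= 7: J-Q = 19 → T
  i= 8: A-N = 13 → N
  i= 9: E-N = 17 → R
  i=10: W-W =  0 → A
  i=11: D-K = 19 → T
  i=12: R-E = 13 → N
  i=13: P-W = 19 → T
  i=14: R-E = 13 → N
  i=15: P-Y = 17 → R
  i=16: H-H =  0 → A
  i=17: R-Y = 19 → T
  i=18: U-H = 13 → N
  i=19: F-M = 19 → T
  i=20: C-P = 13 → N
  i=21: N-W = 17 → R
  i=22: J-J =  0 → A
  i=23: I-P = 19 → T
  i=24: E-R = 13 → N
  i=25: R-Y = 19 → T
  i=26: Q-D = 13 → N
  i=27: X-G = 17 → R
  shifts repeat with period 6: NTNRAT

NTNRAT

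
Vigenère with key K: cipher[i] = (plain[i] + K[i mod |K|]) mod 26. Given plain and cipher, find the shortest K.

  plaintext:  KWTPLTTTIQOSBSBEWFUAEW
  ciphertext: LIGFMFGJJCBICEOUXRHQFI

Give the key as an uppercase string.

BMNQ

  i= 0: L-K =  1 → B
  i= 1: I-W = 12 → M
  i= 2: G-T = 13 → N
  i= 3: F-P = 16 → Q
  i= 4: M-L =  1 → B
  i= 5: F-T = 12 → M
  i= 6: G-T = 13 → N
  i= 7: J-T = 16 → Q
  i= 8: J-I =  1 → B
  i= 9: C-Q = 12 → M
  i=10: B-O = 13 → N
  i=11: I-S = 16 → Q
  i=12: C-B =  1 → B
  i=13: E-S = 12 → M
  i=14: O-B = 13 → N
  i=15: U-E = 16 → Q
  i=16: X-W =  1 → B
  i=17: R-F = 12 → M
  i=18: H-U = 13 → N
  i=19: Q-A = 16 → Q
  i=20: F-E =  1 → B
  i=21: I-W = 12 → M
  shifts repeat with period 4: BMNQ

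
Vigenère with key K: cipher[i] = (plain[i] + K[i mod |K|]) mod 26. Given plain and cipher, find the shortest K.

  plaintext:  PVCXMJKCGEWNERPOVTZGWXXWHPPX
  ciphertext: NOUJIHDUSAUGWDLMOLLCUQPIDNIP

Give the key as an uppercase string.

YTSMW

  i= 0: N-P = 24 → Y
  i= 1: O-V = 19 → T
  i= 2: U-C = 18 → S
  i= 3: J-X = 12 → M
  i= 4: I-M = 22 → W
  i= 5: H-J = 24 → Y
  i= 6: D-K = 19 → T
  i= 7: U-C = 18 → S
  i= 8: S-G = 12 → M
  i= 9: A-E = 22 → W
  i=10: U-W = 24 → Y
  i=11: G-N = 19 → T
  i=12: W-E = 18 → S
  i=13: D-R = 12 → M
  i=14: L-P = 22 → W
  i=15: M-O = 24 → Y
  i=16: O-V = 19 → T
  i=17: L-T = 18 → S
  i=18: L-Z = 12 → M
  i=19: C-G = 22 → W
  i=20: U-W = 24 → Y
  i=21: Q-X = 19 → T
  i=22: P-X = 18 → S
  i=23: I-W = 12 → M
  i=24: D-H = 22 → W
  i=25: N-P = 24 → Y
  i=26: I-P = 19 → T
  i=27: P-X = 18 → S
  shifts repeat with period 5: YTSMW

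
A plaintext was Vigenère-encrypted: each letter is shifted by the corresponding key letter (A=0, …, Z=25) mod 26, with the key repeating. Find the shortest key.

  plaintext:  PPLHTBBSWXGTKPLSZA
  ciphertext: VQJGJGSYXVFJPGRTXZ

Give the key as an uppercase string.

  i= 0: V-P =  6 → G
  i= 1: Q-P =  1 → B
  i= 2: J-L = 24 → Y
  i= 3: G-H = 25 → Z
  i= 4: J-T = 16 → Q
  i= 5: G-B =  5 → F
  i= 6: S-B = 17 → R
  i= 7: Y-S =  6 → G
  i= 8: X-W =  1 → B
  i= 9: V-X = 24 → Y
  i=10: F-G = 25 → Z
  i=11: J-T = 16 → Q
  i=12: P-K =  5 → F
  i=13: G-P = 17 → R
  i=14: R-L =  6 → G
  i=15: T-S =  1 → B
  i=16: X-Z = 24 → Y
  i=17: Z-A = 25 → Z
  shifts repeat with period 7: GBYZQFR

GBYZQFR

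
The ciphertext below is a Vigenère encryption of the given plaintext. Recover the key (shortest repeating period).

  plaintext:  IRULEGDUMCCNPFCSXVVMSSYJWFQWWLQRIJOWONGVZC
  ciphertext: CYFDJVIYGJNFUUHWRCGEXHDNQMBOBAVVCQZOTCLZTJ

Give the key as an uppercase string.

UHLSFPFE

  i= 0: C-I = 20 → U
  i= 1: Y-R =  7 → H
  i= 2: F-U = 11 → L
  i= 3: D-L = 18 → S
  i= 4: J-E =  5 → F
  i= 5: V-G = 15 → P
  i= 6: I-D =  5 → F
  i= 7: Y-U =  4 → E
  i= 8: G-M = 20 → U
  i= 9: J-C =  7 → H
  i=10: N-C = 11 → L
  i=11: F-N = 18 → S
  i=12: U-P =  5 → F
  i=13: U-F = 15 → P
  i=14: H-C =  5 → F
  i=15: W-S =  4 → E
  i=16: R-X = 20 → U
  i=17: C-V =  7 → H
  i=18: G-V = 11 → L
  i=19: E-M = 18 → S
  i=20: X-S =  5 → F
  i=21: H-S = 15 → P
  i=22: D-Y =  5 → F
  i=23: N-J =  4 → E
  i=24: Q-W = 20 → U
  i=25: M-F =  7 → H
  i=26: B-Q = 11 → L
  i=27: O-W = 18 → S
  i=28: B-W =  5 → F
  i=29: A-L = 15 → P
  i=30: V-Q =  5 → F
  i=31: V-R =  4 → E
  i=32: C-I = 20 → U
  i=33: Q-J =  7 → H
  i=34: Z-O = 11 → L
  i=35: O-W = 18 → S
  i=36: T-O =  5 → F
  i=37: C-N = 15 → P
  i=38: L-G =  5 → F
  i=39: Z-V =  4 → E
  i=40: T-Z = 20 → U
  i=41: J-C =  7 → H
  shifts repeat with period 8: UHLSFPFE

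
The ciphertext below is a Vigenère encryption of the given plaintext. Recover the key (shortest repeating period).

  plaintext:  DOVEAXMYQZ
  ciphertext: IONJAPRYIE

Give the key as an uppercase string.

FAS

  i= 0: I-D =  5 → F
  i= 1: O-O =  0 → A
  i= 2: N-V = 18 → S
  i= 3: J-E =  5 → F
  i= 4: A-A =  0 → A
  i= 5: P-X = 18 → S
  i= 6: R-M =  5 → F
  i= 7: Y-Y =  0 → A
  i= 8: I-Q = 18 → S
  i= 9: E-Z =  5 → F
  shifts repeat with period 3: FAS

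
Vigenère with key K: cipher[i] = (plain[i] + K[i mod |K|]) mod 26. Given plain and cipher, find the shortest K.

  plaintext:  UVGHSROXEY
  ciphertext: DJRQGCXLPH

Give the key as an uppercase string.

JOL

  i= 0: D-U =  9 → J
  i= 1: J-V = 14 → O
  i= 2: R-G = 11 → L
  i= 3: Q-H =  9 → J
  i= 4: G-S = 14 → O
  i= 5: C-R = 11 → L
  i= 6: X-O =  9 → J
  i= 7: L-X = 14 → O
  i= 8: P-E = 11 → L
  i= 9: H-Y =  9 → J
  shifts repeat with period 3: JOL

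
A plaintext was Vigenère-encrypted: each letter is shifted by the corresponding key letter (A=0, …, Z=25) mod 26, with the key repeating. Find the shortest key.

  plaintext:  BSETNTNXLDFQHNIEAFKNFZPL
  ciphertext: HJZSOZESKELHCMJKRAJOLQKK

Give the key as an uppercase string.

GRVZB

  i= 0: H-B =  6 → G
  i= 1: J-S = 17 → R
  i= 2: Z-E = 21 → V
  i= 3: S-T = 25 → Z
  i= 4: O-N =  1 → B
  i= 5: Z-T =  6 → G
  i= 6: E-N = 17 → R
  i= 7: S-X = 21 → V
  i= 8: K-L = 25 → Z
  i= 9: E-D =  1 → B
  i=10: L-F =  6 → G
  i=11: H-Q = 17 → R
  i=12: C-H = 21 → V
  i=13: M-N = 25 → Z
  i=14: J-I =  1 → B
  i=15: K-E =  6 → G
  i=16: R-A = 17 → R
  i=17: A-F = 21 → V
  i=18: J-K = 25 → Z
  i=19: O-N =  1 → B
  i=20: L-F =  6 → G
  i=21: Q-Z = 17 → R
  i=22: K-P = 21 → V
  i=23: K-L = 25 → Z
  shifts repeat with period 5: GRVZB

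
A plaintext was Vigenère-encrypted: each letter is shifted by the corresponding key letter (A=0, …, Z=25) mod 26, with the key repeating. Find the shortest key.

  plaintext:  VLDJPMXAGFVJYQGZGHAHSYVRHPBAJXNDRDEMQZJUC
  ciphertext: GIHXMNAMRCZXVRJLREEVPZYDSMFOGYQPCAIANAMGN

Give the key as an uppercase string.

LXEOXBDM

  i= 0: G-V = 11 → L
  i= 1: I-L = 23 → X
  i= 2: H-D =  4 → E
  i= 3: X-J = 14 → O
  i= 4: M-P = 23 → X
  i= 5: N-M =  1 → B
  i= 6: A-X =  3 → D
  i= 7: M-A = 12 → M
  i= 8: R-G = 11 → L
  i= 9: C-F = 23 → X
  i=10: Z-V =  4 → E
  i=11: X-J = 14 → O
  i=12: V-Y = 23 → X
  i=13: R-Q =  1 → B
  i=14: J-G =  3 → D
  i=15: L-Z = 12 → M
  i=16: R-G = 11 → L
  i=17: E-H = 23 → X
  i=18: E-A =  4 → E
  i=19: V-H = 14 → O
  i=20: P-S = 23 → X
  i=21: Z-Y =  1 → B
  i=22: Y-V =  3 → D
  i=23: D-R = 12 → M
  i=24: S-H = 11 → L
  i=25: M-P = 23 → X
  i=26: F-B =  4 → E
  i=27: O-A = 14 → O
  i=28: G-J = 23 → X
  i=29: Y-X =  1 → B
  i=30: Q-N =  3 → D
  i=31: P-D = 12 → M
  i=32: C-R = 11 → L
  i=33: A-D = 23 → X
  i=34: I-E =  4 → E
  i=35: A-M = 14 → O
  i=36: N-Q = 23 → X
  i=37: A-Z =  1 → B
  i=38: M-J =  3 → D
  i=39: G-U = 12 → M
  i=40: N-C = 11 → L
  shifts repeat with period 8: LXEOXBDM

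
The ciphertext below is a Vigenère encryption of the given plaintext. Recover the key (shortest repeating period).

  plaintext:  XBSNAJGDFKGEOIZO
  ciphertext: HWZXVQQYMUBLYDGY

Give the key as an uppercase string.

  i= 0: H-X = 10 → K
  i= 1: W-B = 21 → V
  i= 2: Z-S =  7 → H
  i= 3: X-N = 10 → K
  i= 4: V-A = 21 → V
  i= 5: Q-J =  7 → H
  i= 6: Q-G = 10 → K
  i= 7: Y-D = 21 → V
  i= 8: M-F =  7 → H
  i= 9: U-K = 10 → K
  i=10: B-G = 21 → V
  i=11: L-E =  7 → H
  i=12: Y-O = 10 → K
  i=13: D-I = 21 → V
  i=14: G-Z =  7 → H
  i=15: Y-O = 10 → K
  shifts repeat with period 3: KVH

KVH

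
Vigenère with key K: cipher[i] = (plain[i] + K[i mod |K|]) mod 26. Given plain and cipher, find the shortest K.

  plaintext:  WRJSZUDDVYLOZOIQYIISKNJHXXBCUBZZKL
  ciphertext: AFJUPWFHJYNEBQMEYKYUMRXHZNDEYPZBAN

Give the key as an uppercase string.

  i= 0: A-W =  4 → E
  i= 1: F-R = 14 → O
  i= 2: J-J =  0 → A
  i= 3: U-S =  2 → C
  i= 4: P-Z = 16 → Q
  i= 5: W-U =  2 → C
  i= 6: F-D =  2 → C
  i= 7: H-D =  4 → E
  i= 8: J-V = 14 → O
  i= 9: Y-Y =  0 → A
  i=10: N-L =  2 → C
  i=11: E-O = 16 → Q
  i=12: B-Z =  2 → C
  i=13: Q-O =  2 → C
  i=14: M-I =  4 → E
  i=15: E-Q = 14 → O
  i=16: Y-Y =  0 → A
  i=17: K-I =  2 → C
  i=18: Y-I = 16 → Q
  i=19: U-S =  2 → C
  i=20: M-K =  2 → C
  i=21: R-N =  4 → E
  i=22: X-J = 14 → O
  i=23: H-H =  0 → A
  i=24: Z-X =  2 → C
  i=25: N-X = 16 → Q
  i=26: D-B =  2 → C
  i=27: E-C =  2 → C
  i=28: Y-U =  4 → E
  i=29: P-B = 14 → O
  i=30: Z-Z =  0 → A
  i=31: B-Z =  2 → C
  i=32: A-K = 16 → Q
  i=33: N-L =  2 → C
  shifts repeat with period 7: EOACQCC

EOACQCC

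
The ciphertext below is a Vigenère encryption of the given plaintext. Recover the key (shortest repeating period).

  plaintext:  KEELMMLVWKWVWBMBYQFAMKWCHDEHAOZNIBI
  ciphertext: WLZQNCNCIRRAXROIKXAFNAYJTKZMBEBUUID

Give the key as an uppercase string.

  i= 0: W-K = 12 → M
  i= 1: L-E =  7 → H
  i= 2: Z-E = 21 → V
  i= 3: Q-L =  5 → F
  i= 4: N-M =  1 → B
  i= 5: C-M = 16 → Q
  i= 6: N-L =  2 → C
  i= 7: C-V =  7 → H
  i= 8: I-W = 12 → M
  i= 9: R-K =  7 → H
  i=10: R-W = 21 → V
  i=11: A-V =  5 → F
  i=12: X-W =  1 → B
  i=13: R-B = 16 → Q
  i=14: O-M =  2 → C
  i=15: I-B =  7 → H
  i=16: K-Y = 12 → M
  i=17: X-Q =  7 → H
  i=18: A-F = 21 → V
  i=19: F-A =  5 → F
  i=20: N-M =  1 → B
  i=21: A-K = 16 → Q
  i=22: Y-W =  2 → C
  i=23: J-C =  7 → H
  i=24: T-H = 12 → M
  i=25: K-D =  7 → H
  i=26: Z-E = 21 → V
  i=27: M-H =  5 → F
  i=28: B-A =  1 → B
  i=29: E-O = 16 → Q
  i=30: B-Z =  2 → C
  i=31: U-N =  7 → H
  i=32: U-I = 12 → M
  i=33: I-B =  7 → H
  i=34: D-I = 21 → V
  shifts repeat with period 8: MHVFBQCH

MHVFBQCH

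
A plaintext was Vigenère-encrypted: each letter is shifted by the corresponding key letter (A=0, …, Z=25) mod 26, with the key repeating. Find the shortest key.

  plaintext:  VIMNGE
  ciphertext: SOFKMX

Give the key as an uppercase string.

  i= 0: S-V = 23 → X
  i= 1: O-I =  6 → G
  i= 2: F-M = 19 → T
  i= 3: K-N = 23 → X
  i= 4: M-G =  6 → G
  i= 5: X-E = 19 → T
  shifts repeat with period 3: XGT

XGT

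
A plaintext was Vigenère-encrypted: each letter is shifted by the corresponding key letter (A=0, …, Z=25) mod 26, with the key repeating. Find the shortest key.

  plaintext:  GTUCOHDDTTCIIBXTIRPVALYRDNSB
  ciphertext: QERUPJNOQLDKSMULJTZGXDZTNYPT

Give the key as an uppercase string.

KLXSBC

  i= 0: Q-G = 10 → K
  i= 1: E-T = 11 → L
  i= 2: R-U = 23 → X
  i= 3: U-C = 18 → S
  i= 4: P-O =  1 → B
  i= 5: J-H =  2 → C
  i= 6: N-D = 10 → K
  i= 7: O-D = 11 → L
  i= 8: Q-T = 23 → X
  i= 9: L-T = 18 → S
  i=10: D-C =  1 → B
  i=11: K-I =  2 → C
  i=12: S-I = 10 → K
  i=13: M-B = 11 → L
  i=14: U-X = 23 → X
  i=15: L-T = 18 → S
  i=16: J-I =  1 → B
  i=17: T-R =  2 → C
  i=18: Z-P = 10 → K
  i=19: G-V = 11 → L
  i=20: X-A = 23 → X
  i=21: D-L = 18 → S
  i=22: Z-Y =  1 → B
  i=23: T-R =  2 → C
  i=24: N-D = 10 → K
  i=25: Y-N = 11 → L
  i=26: P-S = 23 → X
  i=27: T-B = 18 → S
  shifts repeat with period 6: KLXSBC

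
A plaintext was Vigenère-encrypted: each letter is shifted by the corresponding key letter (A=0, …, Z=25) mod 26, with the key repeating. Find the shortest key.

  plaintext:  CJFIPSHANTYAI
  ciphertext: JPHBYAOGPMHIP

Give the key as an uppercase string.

HGCTJI

  i= 0: J-C =  7 → H
  i= 1: P-J =  6 → G
  i= 2: H-F =  2 → C
  i= 3: B-I = 19 → T
  i= 4: Y-P =  9 → J
  i= 5: A-S =  8 → I
  i= 6: O-H =  7 → H
  i= 7: G-A =  6 → G
  i= 8: P-N =  2 → C
  i= 9: M-T = 19 → T
  i=10: H-Y =  9 → J
  i=11: I-A =  8 → I
  i=12: P-I =  7 → H
  shifts repeat with period 6: HGCTJI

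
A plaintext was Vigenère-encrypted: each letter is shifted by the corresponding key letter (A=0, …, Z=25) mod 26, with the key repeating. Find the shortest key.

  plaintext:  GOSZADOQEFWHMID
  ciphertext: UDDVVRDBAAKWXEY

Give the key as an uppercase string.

OPLWV

  i= 0: U-G = 14 → O
  i= 1: D-O = 15 → P
  i= 2: D-S = 11 → L
  i= 3: V-Z = 22 → W
  i= 4: V-A = 21 → V
  i= 5: R-D = 14 → O
  i= 6: D-O = 15 → P
  i= 7: B-Q = 11 → L
  i= 8: A-E = 22 → W
  i= 9: A-F = 21 → V
  i=10: K-W = 14 → O
  i=11: W-H = 15 → P
  i=12: X-M = 11 → L
  i=13: E-I = 22 → W
  i=14: Y-D = 21 → V
  shifts repeat with period 5: OPLWV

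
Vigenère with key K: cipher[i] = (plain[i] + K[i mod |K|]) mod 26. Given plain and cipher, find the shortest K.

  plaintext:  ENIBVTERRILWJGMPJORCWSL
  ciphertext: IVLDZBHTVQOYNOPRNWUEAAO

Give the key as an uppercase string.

  i= 0: I-E =  4 → E
  i= 1: V-N =  8 → I
  i= 2: L-I =  3 → D
  i= 3: D-B =  2 → C
  i= 4: Z-V =  4 → E
  i= 5: B-T =  8 → I
  i= 6: H-E =  3 → D
  i= 7: T-R =  2 → C
  i= 8: V-R =  4 → E
  i= 9: Q-I =  8 → I
  i=10: O-L =  3 → D
  i=11: Y-W =  2 → C
  i=12: N-J =  4 → E
  i=13: O-G =  8 → I
  i=14: P-M =  3 → D
  i=15: R-P =  2 → C
  i=16: N-J =  4 → E
  i=17: W-O =  8 → I
  i=18: U-R =  3 → D
  i=19: E-C =  2 → C
  i=20: A-W =  4 → E
  i=21: A-S =  8 → I
  i=22: O-L =  3 → D
  shifts repeat with period 4: EIDC

EIDC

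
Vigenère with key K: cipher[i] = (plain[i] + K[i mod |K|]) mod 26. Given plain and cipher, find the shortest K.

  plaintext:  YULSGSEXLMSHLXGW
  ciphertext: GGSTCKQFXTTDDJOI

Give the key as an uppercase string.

IMHBWSM

  i= 0: G-Y =  8 → I
  i= 1: G-U = 12 → M
  i= 2: S-L =  7 → H
  i= 3: T-S =  1 → B
  i= 4: C-G = 22 → W
  i= 5: K-S = 18 → S
  i= 6: Q-E = 12 → M
  i= 7: F-X =  8 → I
  i= 8: X-L = 12 → M
  i= 9: T-M =  7 → H
  i=10: T-S =  1 → B
  i=11: D-H = 22 → W
  i=12: D-L = 18 → S
  i=13: J-X = 12 → M
  i=14: O-G =  8 → I
  i=15: I-W = 12 → M
  shifts repeat with period 7: IMHBWSM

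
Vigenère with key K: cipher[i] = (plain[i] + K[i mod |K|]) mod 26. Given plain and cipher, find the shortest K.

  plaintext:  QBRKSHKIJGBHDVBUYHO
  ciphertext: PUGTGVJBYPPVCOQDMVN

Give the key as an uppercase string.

  i= 0: P-Q = 25 → Z
  i= 1: U-B = 19 → T
  i= 2: G-R = 15 → P
  i= 3: T-K =  9 → J
  i= 4: G-S = 14 → O
  i= 5: V-H = 14 → O
  i= 6: J-K = 25 → Z
  i= 7: B-I = 19 → T
  i= 8: Y-J = 15 → P
  i= 9: P-G =  9 → J
  i=10: P-B = 14 → O
  i=11: V-H = 14 → O
  i=12: C-D = 25 → Z
  i=13: O-V = 19 → T
  i=14: Q-B = 15 → P
  i=15: D-U =  9 → J
  i=16: M-Y = 14 → O
  i=17: V-H = 14 → O
  i=18: N-O = 25 → Z
  shifts repeat with period 6: ZTPJOO

ZTPJOO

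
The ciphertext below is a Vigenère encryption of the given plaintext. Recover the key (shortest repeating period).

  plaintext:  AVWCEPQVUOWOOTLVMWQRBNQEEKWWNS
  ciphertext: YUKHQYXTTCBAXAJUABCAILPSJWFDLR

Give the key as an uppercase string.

YZOFMJH

  i= 0: Y-A = 24 → Y
  i= 1: U-V = 25 → Z
  i= 2: K-W = 14 → O
  i= 3: H-C =  5 → F
  i= 4: Q-E = 12 → M
  i= 5: Y-P =  9 → J
  i= 6: X-Q =  7 → H
  i= 7: T-V = 24 → Y
  i= 8: T-U = 25 → Z
  i= 9: C-O = 14 → O
  i=10: B-W =  5 → F
  i=11: A-O = 12 → M
  i=12: X-O =  9 → J
  i=13: A-T =  7 → H
  i=14: J-L = 24 → Y
  i=15: U-V = 25 → Z
  i=16: A-M = 14 → O
  i=17: B-W =  5 → F
  i=18: C-Q = 12 → M
  i=19: A-R =  9 → J
  i=20: I-B =  7 → H
  i=21: L-N = 24 → Y
  i=22: P-Q = 25 → Z
  i=23: S-E = 14 → O
  i=24: J-E =  5 → F
  i=25: W-K = 12 → M
  i=26: F-W =  9 → J
  i=27: D-W =  7 → H
  i=28: L-N = 24 → Y
  i=29: R-S = 25 → Z
  shifts repeat with period 7: YZOFMJH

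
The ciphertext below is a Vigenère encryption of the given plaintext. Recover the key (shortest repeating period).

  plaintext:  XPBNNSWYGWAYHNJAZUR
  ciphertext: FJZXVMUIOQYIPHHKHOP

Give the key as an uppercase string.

  i= 0: F-X =  8 → I
  i= 1: J-P = 20 → U
  i= 2: Z-B = 24 → Y
  i= 3: X-N = 10 → K
  i= 4: V-N =  8 → I
  i= 5: M-S = 20 → U
  i= 6: U-W = 24 → Y
  i= 7: I-Y = 10 → K
  i= 8: O-G =  8 → I
  i= 9: Q-W = 20 → U
  i=10: Y-A = 24 → Y
  i=11: I-Y = 10 → K
  i=12: P-H =  8 → I
  i=13: H-N = 20 → U
  i=14: H-J = 24 → Y
  i=15: K-A = 10 → K
  i=16: H-Z =  8 → I
  i=17: O-U = 20 → U
  i=18: P-R = 24 → Y
  shifts repeat with period 4: IUYK

IUYK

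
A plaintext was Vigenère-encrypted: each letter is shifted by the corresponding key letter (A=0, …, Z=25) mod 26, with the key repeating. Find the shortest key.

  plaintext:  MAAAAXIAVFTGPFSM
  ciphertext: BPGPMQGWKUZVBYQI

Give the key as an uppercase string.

PPGPMTYW

  i= 0: B-M = 15 → P
  i= 1: P-A = 15 → P
  i= 2: G-A =  6 → G
  i= 3: P-A = 15 → P
  i= 4: M-A = 12 → M
  i= 5: Q-X = 19 → T
  i= 6: G-I = 24 → Y
  i= 7: W-A = 22 → W
  i= 8: K-V = 15 → P
  i= 9: U-F = 15 → P
  i=10: Z-T =  6 → G
  i=11: V-G = 15 → P
  i=12: B-P = 12 → M
  i=13: Y-F = 19 → T
  i=14: Q-S = 24 → Y
  i=15: I-M = 22 → W
  shifts repeat with period 8: PPGPMTYW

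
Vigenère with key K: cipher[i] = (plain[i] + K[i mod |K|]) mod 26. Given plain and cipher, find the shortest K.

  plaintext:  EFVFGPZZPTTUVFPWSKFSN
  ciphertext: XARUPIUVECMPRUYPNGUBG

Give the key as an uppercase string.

TVWPJ

  i= 0: X-E = 19 → T
  i= 1: A-F = 21 → V
  i= 2: R-V = 22 → W
  i= 3: U-F = 15 → P
  i= 4: P-G =  9 → J
  i= 5: I-P = 19 → T
  i= 6: U-Z = 21 → V
  i= 7: V-Z = 22 → W
  i= 8: E-P = 15 → P
  i= 9: C-T =  9 → J
  i=10: M-T = 19 → T
  i=11: P-U = 21 → V
  i=12: R-V = 22 → W
  i=13: U-F = 15 → P
  i=14: Y-P =  9 → J
  i=15: P-W = 19 → T
  i=16: N-S = 21 → V
  i=17: G-K = 22 → W
  i=18: U-F = 15 → P
  i=19: B-S =  9 → J
  i=20: G-N = 19 → T
  shifts repeat with period 5: TVWPJ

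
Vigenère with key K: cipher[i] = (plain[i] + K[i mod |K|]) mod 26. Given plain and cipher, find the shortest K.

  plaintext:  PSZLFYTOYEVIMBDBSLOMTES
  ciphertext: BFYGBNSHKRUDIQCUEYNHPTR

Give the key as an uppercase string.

MNZVWPZT

  i= 0: B-P = 12 → M
  i= 1: F-S = 13 → N
  i= 2: Y-Z = 25 → Z
  i= 3: G-L = 21 → V
  i= 4: B-F = 22 → W
  i= 5: N-Y = 15 → P
  i= 6: S-T = 25 → Z
  i= 7: H-O = 19 → T
  i= 8: K-Y = 12 → M
  i= 9: R-E = 13 → N
  i=10: U-V = 25 → Z
  i=11: D-I = 21 → V
  i=12: I-M = 22 → W
  i=13: Q-B = 15 → P
  i=14: C-D = 25 → Z
  i=15: U-B = 19 → T
  i=16: E-S = 12 → M
  i=17: Y-L = 13 → N
  i=18: N-O = 25 → Z
  i=19: H-M = 21 → V
  i=20: P-T = 22 → W
  i=21: T-E = 15 → P
  i=22: R-S = 25 → Z
  shifts repeat with period 8: MNZVWPZT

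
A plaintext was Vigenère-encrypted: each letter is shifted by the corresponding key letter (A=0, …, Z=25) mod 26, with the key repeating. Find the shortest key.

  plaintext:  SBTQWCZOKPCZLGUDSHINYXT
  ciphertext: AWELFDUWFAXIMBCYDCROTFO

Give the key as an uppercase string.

  i= 0: A-S =  8 → I
  i= 1: W-B = 21 → V
  i= 2: E-T = 11 → L
  i= 3: L-Q = 21 → V
  i= 4: F-W =  9 → J
  i= 5: D-C =  1 → B
  i= 6: U-Z = 21 → V
  i= 7: W-O =  8 → I
  i= 8: F-K = 21 → V
  i= 9: A-P = 11 → L
  i=10: X-C = 21 → V
  i=11: I-Z =  9 → J
  i=12: M-L =  1 → B
  i=13: B-G = 21 → V
  i=14: C-U =  8 → I
  i=15: Y-D = 21 → V
  i=16: D-S = 11 → L
  i=17: C-H = 21 → V
  i=18: R-I =  9 → J
  i=19: O-N =  1 → B
  i=20: T-Y = 21 → V
  i=21: F-X =  8 → I
  i=22: O-T = 21 → V
  shifts repeat with period 7: IVLVJBV

IVLVJBV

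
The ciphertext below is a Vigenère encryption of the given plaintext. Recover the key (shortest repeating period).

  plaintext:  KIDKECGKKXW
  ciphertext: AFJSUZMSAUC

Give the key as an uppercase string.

QXGI

  i= 0: A-K = 16 → Q
  i= 1: F-I = 23 → X
  i= 2: J-D =  6 → G
  i= 3: S-K =  8 → I
  i= 4: U-E = 16 → Q
  i= 5: Z-C = 23 → X
  i= 6: M-G =  6 → G
  i= 7: S-K =  8 → I
  i= 8: A-K = 16 → Q
  i= 9: U-X = 23 → X
  i=10: C-W =  6 → G
  shifts repeat with period 4: QXGI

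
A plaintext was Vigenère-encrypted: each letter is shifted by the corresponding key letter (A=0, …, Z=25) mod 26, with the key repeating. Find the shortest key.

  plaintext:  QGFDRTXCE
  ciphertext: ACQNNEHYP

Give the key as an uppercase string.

KWL

  i= 0: A-Q = 10 → K
  i= 1: C-G = 22 → W
  i= 2: Q-F = 11 → L
  i= 3: N-D = 10 → K
  i= 4: N-R = 22 → W
  i= 5: E-T = 11 → L
  i= 6: H-X = 10 → K
  i= 7: Y-C = 22 → W
  i= 8: P-E = 11 → L
  shifts repeat with period 3: KWL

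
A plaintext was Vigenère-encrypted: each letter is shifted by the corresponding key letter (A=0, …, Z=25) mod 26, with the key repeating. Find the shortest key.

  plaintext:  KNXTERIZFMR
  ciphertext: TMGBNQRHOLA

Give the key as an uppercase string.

JZJI

  i= 0: T-K =  9 → J
  i= 1: M-N = 25 → Z
  i= 2: G-X =  9 → J
  i= 3: B-T =  8 → I
  i= 4: N-E =  9 → J
  i= 5: Q-R = 25 → Z
  i= 6: R-I =  9 → J
  i= 7: H-Z =  8 → I
  i= 8: O-F =  9 → J
  i= 9: L-M = 25 → Z
  i=10: A-R =  9 → J
  shifts repeat with period 4: JZJI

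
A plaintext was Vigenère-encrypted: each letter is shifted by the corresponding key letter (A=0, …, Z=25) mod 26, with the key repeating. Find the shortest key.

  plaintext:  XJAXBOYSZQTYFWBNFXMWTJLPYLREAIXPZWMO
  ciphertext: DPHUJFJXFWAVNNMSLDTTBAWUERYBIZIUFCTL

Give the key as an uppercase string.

GGHXIRLF

  i= 0: D-X =  6 → G
  i= 1: P-J =  6 → G
  i= 2: H-A =  7 → H
  i= 3: U-X = 23 → X
  i= 4: J-B =  8 → I
  i= 5: F-O = 17 → R
  i= 6: J-Y = 11 → L
  i= 7: X-S =  5 → F
  i= 8: F-Z =  6 → G
  i= 9: W-Q =  6 → G
  i=10: A-T =  7 → H
  i=11: V-Y = 23 → X
  i=12: N-F =  8 → I
  i=13: N-W = 17 → R
  i=14: M-B = 11 → L
  i=15: S-N =  5 → F
  i=16: L-F =  6 → G
  i=17: D-X =  6 → G
  i=18: T-M =  7 → H
  i=19: T-W = 23 → X
  i=20: B-T =  8 → I
  i=21: A-J = 17 → R
  i=22: W-L = 11 → L
  i=23: U-P =  5 → F
  i=24: E-Y =  6 → G
  i=25: R-L =  6 → G
  i=26: Y-R =  7 → H
  i=27: B-E = 23 → X
  i=28: I-A =  8 → I
  i=29: Z-I = 17 → R
  i=30: I-X = 11 → L
  i=31: U-P =  5 → F
  i=32: F-Z =  6 → G
  i=33: C-W =  6 → G
  i=34: T-M =  7 → H
  i=35: L-O = 23 → X
  shifts repeat with period 8: GGHXIRLF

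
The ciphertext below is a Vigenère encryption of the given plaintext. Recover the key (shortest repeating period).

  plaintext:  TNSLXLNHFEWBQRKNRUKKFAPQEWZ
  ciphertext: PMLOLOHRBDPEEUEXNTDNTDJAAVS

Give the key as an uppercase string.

WZTDODUK

  i= 0: P-T = 22 → W
  i= 1: M-N = 25 → Z
  i= 2: L-S = 19 → T
  i= 3: O-L =  3 → D
  i= 4: L-X = 14 → O
  i= 5: O-L =  3 → D
  i= 6: H-N = 20 → U
  i= 7: R-H = 10 → K
  i= 8: B-F = 22 → W
  i= 9: D-E = 25 → Z
  i=10: P-W = 19 → T
  i=11: E-B =  3 → D
  i=12: E-Q = 14 → O
  i=13: U-R =  3 → D
  i=14: E-K = 20 → U
  i=15: X-N = 10 → K
  i=16: N-R = 22 → W
  i=17: T-U = 25 → Z
  i=18: D-K = 19 → T
  i=19: N-K =  3 → D
  i=20: T-F = 14 → O
  i=21: D-A =  3 → D
  i=22: J-P = 20 → U
  i=23: A-Q = 10 → K
  i=24: A-E = 22 → W
  i=25: V-W = 25 → Z
  i=26: S-Z = 19 → T
  shifts repeat with period 8: WZTDODUK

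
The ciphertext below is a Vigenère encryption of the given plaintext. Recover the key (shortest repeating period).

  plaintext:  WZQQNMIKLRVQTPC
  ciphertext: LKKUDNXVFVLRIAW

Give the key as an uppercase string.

  i= 0: L-W = 15 → P
  i= 1: K-Z = 11 → L
  i= 2: K-Q = 20 → U
  i= 3: U-Q =  4 → E
  i= 4: D-N = 16 → Q
  i= 5: N-M =  1 → B
  i= 6: X-I = 15 → P
  i= 7: V-K = 11 → L
  i= 8: F-L = 20 → U
  i= 9: V-R =  4 → E
  i=10: L-V = 16 → Q
  i=11: R-Q =  1 → B
  i=12: I-T = 15 → P
  i=13: A-P = 11 → L
  i=14: W-C = 20 → U
  shifts repeat with period 6: PLUEQB

PLUEQB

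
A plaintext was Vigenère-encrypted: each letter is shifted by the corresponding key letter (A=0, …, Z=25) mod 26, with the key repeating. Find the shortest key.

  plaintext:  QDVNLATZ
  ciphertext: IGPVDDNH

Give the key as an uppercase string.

SDUI

  i= 0: I-Q = 18 → S
  i= 1: G-D =  3 → D
  i= 2: P-V = 20 → U
  i= 3: V-N =  8 → I
  i= 4: D-L = 18 → S
  i= 5: D-A =  3 → D
  i= 6: N-T = 20 → U
  i= 7: H-Z =  8 → I
  shifts repeat with period 4: SDUI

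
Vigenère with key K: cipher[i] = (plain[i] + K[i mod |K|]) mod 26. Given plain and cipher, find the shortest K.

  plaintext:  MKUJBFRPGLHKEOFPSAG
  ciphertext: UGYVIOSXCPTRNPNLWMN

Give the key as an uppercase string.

IWEMHJB

  i= 0: U-M =  8 → I
  i= 1: G-K = 22 → W
  i= 2: Y-U =  4 → E
  i= 3: V-J = 12 → M
  i= 4: I-B =  7 → H
  i= 5: O-F =  9 → J
  i= 6: S-R =  1 → B
  i= 7: X-P =  8 → I
  i= 8: C-G = 22 → W
  i= 9: P-L =  4 → E
  i=10: T-H = 12 → M
  i=11: R-K =  7 → H
  i=12: N-E =  9 → J
  i=13: P-O =  1 → B
  i=14: N-F =  8 → I
  i=15: L-P = 22 → W
  i=16: W-S =  4 → E
  i=17: M-A = 12 → M
  i=18: N-G =  7 → H
  shifts repeat with period 7: IWEMHJB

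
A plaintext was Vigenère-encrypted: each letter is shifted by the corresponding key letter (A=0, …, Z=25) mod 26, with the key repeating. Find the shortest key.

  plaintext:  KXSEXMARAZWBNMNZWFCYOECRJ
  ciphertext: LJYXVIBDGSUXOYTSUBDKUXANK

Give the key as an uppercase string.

  i= 0: L-K =  1 → B
  i= 1: J-X = 12 → M
  i= 2: Y-S =  6 → G
  i= 3: X-E = 19 → T
  i= 4: V-X = 24 → Y
  i= 5: I-M = 22 → W
  i= 6: B-A =  1 → B
  i= 7: D-R = 12 → M
  i= 8: G-A =  6 → G
  i= 9: S-Z = 19 → T
  i=10: U-W = 24 → Y
  i=11: X-B = 22 → W
  i=12: O-N =  1 → B
  i=13: Y-M = 12 → M
  i=14: T-N =  6 → G
  i=15: S-Z = 19 → T
  i=16: U-W = 24 → Y
  i=17: B-F = 22 → W
  i=18: D-C =  1 → B
  i=19: K-Y = 12 → M
  i=20: U-O =  6 → G
  i=21: X-E = 19 → T
  i=22: A-C = 24 → Y
  i=23: N-R = 22 → W
  i=24: K-J =  1 → B
  shifts repeat with period 6: BMGTYW

BMGTYW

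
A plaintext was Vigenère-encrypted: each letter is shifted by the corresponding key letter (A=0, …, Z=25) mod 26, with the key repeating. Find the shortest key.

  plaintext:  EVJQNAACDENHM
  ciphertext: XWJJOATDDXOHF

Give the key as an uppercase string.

TBA

  i= 0: X-E = 19 → T
  i= 1: W-V =  1 → B
  i= 2: J-J =  0 → A
  i= 3: J-Q = 19 → T
  i= 4: O-N =  1 → B
  i= 5: A-A =  0 → A
  i= 6: T-A = 19 → T
  i= 7: D-C =  1 → B
  i= 8: D-D =  0 → A
  i= 9: X-E = 19 → T
  i=10: O-N =  1 → B
  i=11: H-H =  0 → A
  i=12: F-M = 19 → T
  shifts repeat with period 3: TBA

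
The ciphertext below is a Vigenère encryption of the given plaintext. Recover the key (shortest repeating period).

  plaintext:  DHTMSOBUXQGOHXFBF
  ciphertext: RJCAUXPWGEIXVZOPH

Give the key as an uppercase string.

  i= 0: R-D = 14 → O
  i= 1: J-H =  2 → C
  i= 2: C-T =  9 → J
  i= 3: A-M = 14 → O
  i= 4: U-S =  2 → C
  i= 5: X-O =  9 → J
  i= 6: P-B = 14 → O
  i= 7: W-U =  2 → C
  i= 8: G-X =  9 → J
  i= 9: E-Q = 14 → O
  i=10: I-G =  2 → C
  i=11: X-O =  9 → J
  i=12: V-H = 14 → O
  i=13: Z-X =  2 → C
  i=14: O-F =  9 → J
  i=15: P-B = 14 → O
  i=16: H-F =  2 → C
  shifts repeat with period 3: OCJ

OCJ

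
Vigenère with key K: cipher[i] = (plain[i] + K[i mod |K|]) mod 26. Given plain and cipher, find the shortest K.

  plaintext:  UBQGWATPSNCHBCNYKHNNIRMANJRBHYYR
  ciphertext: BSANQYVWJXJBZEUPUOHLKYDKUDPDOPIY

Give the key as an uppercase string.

  i= 0: B-U =  7 → H
  i= 1: S-B = 17 → R
  i= 2: A-Q = 10 → K
  i= 3: N-G =  7 → H
  i= 4: Q-W = 20 → U
  i= 5: Y-A = 24 → Y
  i= 6: V-T =  2 → C
  i= 7: W-P =  7 → H
  i= 8: J-S = 17 → R
  i= 9: X-N = 10 → K
  i=10: J-C =  7 → H
  i=11: B-H = 20 → U
  i=12: Z-B = 24 → Y
  i=13: E-C =  2 → C
  i=14: U-N =  7 → H
  i=15: P-Y = 17 → R
  i=16: U-K = 10 → K
  i=17: O-H =  7 → H
  i=18: H-N = 20 → U
  i=19: L-N = 24 → Y
  i=20: K-I =  2 → C
  i=21: Y-R =  7 → H
  i=22: D-M = 17 → R
  i=23: K-A = 10 → K
  i=24: U-N =  7 → H
  i=25: D-J = 20 → U
  i=26: P-R = 24 → Y
  i=27: D-B =  2 → C
  i=28: O-H =  7 → H
  i=29: P-Y = 17 → R
  i=30: I-Y = 10 → K
  i=31: Y-R =  7 → H
  shifts repeat with period 7: HRKHUYC

HRKHUYC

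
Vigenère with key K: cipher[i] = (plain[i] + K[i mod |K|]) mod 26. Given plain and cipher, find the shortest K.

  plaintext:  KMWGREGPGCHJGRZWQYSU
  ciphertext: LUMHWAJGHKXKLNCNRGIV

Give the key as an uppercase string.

  i= 0: L-K =  1 → B
  i= 1: U-M =  8 → I
  i= 2: M-W = 16 → Q
  i= 3: H-G =  1 → B
  i= 4: W-R =  5 → F
  i= 5: A-E = 22 → W
  i= 6: J-G =  3 → D
  i= 7: G-P = 17 → R
  i= 8: H-G =  1 → B
  i= 9: K-C =  8 → I
  i=10: X-H = 16 → Q
  i=11: K-J =  1 → B
  i=12: L-G =  5 → F
  i=13: N-R = 22 → W
  i=14: C-Z =  3 → D
  i=15: N-W = 17 → R
  i=16: R-Q =  1 → B
  i=17: G-Y =  8 → I
  i=18: I-S = 16 → Q
  i=19: V-U =  1 → B
  shifts repeat with period 8: BIQBFWDR

BIQBFWDR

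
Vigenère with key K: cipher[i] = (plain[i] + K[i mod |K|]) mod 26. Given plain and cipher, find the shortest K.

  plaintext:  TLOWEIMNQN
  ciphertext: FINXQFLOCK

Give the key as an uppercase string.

  i= 0: F-T = 12 → M
  i= 1: I-L = 23 → X
  i= 2: N-O = 25 → Z
  i= 3: X-W =  1 → B
  i= 4: Q-E = 12 → M
  i= 5: F-I = 23 → X
  i= 6: L-M = 25 → Z
  i= 7: O-N =  1 → B
  i= 8: C-Q = 12 → M
  i= 9: K-N = 23 → X
  shifts repeat with period 4: MXZB

MXZB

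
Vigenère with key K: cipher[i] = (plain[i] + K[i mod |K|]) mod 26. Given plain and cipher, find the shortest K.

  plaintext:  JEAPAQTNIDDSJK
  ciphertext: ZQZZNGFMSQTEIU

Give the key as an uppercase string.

  i= 0: Z-J = 16 → Q
  i= 1: Q-E = 12 → M
  i= 2: Z-A = 25 → Z
  i= 3: Z-P = 10 → K
  i= 4: N-A = 13 → N
  i= 5: G-Q = 16 → Q
  i= 6: F-T = 12 → M
  i= 7: M-N = 25 → Z
  i= 8: S-I = 10 → K
  i= 9: Q-D = 13 → N
  i=10: T-D = 16 → Q
  i=11: E-S = 12 → M
  i=12: I-J = 25 → Z
  i=13: U-K = 10 → K
  shifts repeat with period 5: QMZKN

QMZKN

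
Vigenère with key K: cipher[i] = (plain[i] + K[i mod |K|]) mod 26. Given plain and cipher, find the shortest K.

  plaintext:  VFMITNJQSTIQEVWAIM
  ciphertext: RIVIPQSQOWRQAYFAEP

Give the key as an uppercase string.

  i= 0: R-V = 22 → W
  i= 1: I-F =  3 → D
  i= 2: V-M =  9 → J
  i= 3: I-I =  0 → A
  i= 4: P-T = 22 → W
  i= 5: Q-N =  3 → D
  i= 6: S-J =  9 → J
  i= 7: Q-Q =  0 → A
  i= 8: O-S = 22 → W
  i= 9: W-T =  3 → D
  i=10: R-I =  9 → J
  i=11: Q-Q =  0 → A
  i=12: A-E = 22 → W
  i=13: Y-V =  3 → D
  i=14: F-W =  9 → J
  i=15: A-A =  0 → A
  i=16: E-I = 22 → W
  i=17: P-M =  3 → D
  shifts repeat with period 4: WDJA

WDJA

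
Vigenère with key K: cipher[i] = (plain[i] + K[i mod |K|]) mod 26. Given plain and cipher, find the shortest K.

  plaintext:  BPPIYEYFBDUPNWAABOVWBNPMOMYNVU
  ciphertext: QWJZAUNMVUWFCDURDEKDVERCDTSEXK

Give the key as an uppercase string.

  i= 0: Q-B = 15 → P
  i= 1: W-P =  7 → H
  i= 2: J-P = 20 → U
  i= 3: Z-I = 17 → R
  i= 4: A-Y =  2 → C
  i= 5: U-E = 16 → Q
  i= 6: N-Y = 15 → P
  i= 7: M-F =  7 → H
  i= 8: V-B = 20 → U
  i= 9: U-D = 17 → R
  i=10: W-U =  2 → C
  i=11: F-P = 16 → Q
  i=12: C-N = 15 → P
  i=13: D-W =  7 → H
  i=14: U-A = 20 → U
  i=15: R-A = 17 → R
  i=16: D-B =  2 → C
  i=17: E-O = 16 → Q
  i=18: K-V = 15 → P
  i=19: D-W =  7 → H
  i=20: V-B = 20 → U
  i=21: E-N = 17 → R
  i=22: R-P =  2 → C
  i=23: C-M = 16 → Q
  i=24: D-O = 15 → P
  i=25: T-M =  7 → H
  i=26: S-Y = 20 → U
  i=27: E-N = 17 → R
  i=28: X-V =  2 → C
  i=29: K-U = 16 → Q
  shifts repeat with period 6: PHURCQ

PHURCQ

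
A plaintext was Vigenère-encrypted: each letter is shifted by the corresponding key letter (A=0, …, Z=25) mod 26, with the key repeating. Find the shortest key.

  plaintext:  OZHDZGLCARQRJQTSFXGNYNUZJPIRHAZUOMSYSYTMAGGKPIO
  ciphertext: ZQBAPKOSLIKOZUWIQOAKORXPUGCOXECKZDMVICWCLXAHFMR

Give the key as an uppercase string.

LRUXQEDQ

  i= 0: Z-O = 11 → L
  i= 1: Q-Z = 17 → R
  i= 2: B-H = 20 → U
  i= 3: A-D = 23 → X
  i= 4: P-Z = 16 → Q
  i= 5: K-G =  4 → E
  i= 6: O-L =  3 → D
  i= 7: S-C = 16 → Q
  i= 8: L-A = 11 → L
  i= 9: I-R = 17 → R
  i=10: K-Q = 20 → U
  i=11: O-R = 23 → X
  i=12: Z-J = 16 → Q
  i=13: U-Q =  4 → E
  i=14: W-T =  3 → D
  i=15: I-S = 16 → Q
  i=16: Q-F = 11 → L
  i=17: O-X = 17 → R
  i=18: A-G = 20 → U
  i=19: K-N = 23 → X
  i=20: O-Y = 16 → Q
  i=21: R-N =  4 → E
  i=22: X-U =  3 → D
  i=23: P-Z = 16 → Q
  i=24: U-J = 11 → L
  i=25: G-P = 17 → R
  i=26: C-I = 20 → U
  i=27: O-R = 23 → X
  i=28: X-H = 16 → Q
  i=29: E-A =  4 → E
  i=30: C-Z =  3 → D
  i=31: K-U = 16 → Q
  i=32: Z-O = 11 → L
  i=33: D-M = 17 → R
  i=34: M-S = 20 → U
  i=35: V-Y = 23 → X
  i=36: I-S = 16 → Q
  i=37: C-Y =  4 → E
  i=38: W-T =  3 → D
  i=39: C-M = 16 → Q
  i=40: L-A = 11 → L
  i=41: X-G = 17 → R
  i=42: A-G = 20 → U
  i=43: H-K = 23 → X
  i=44: F-P = 16 → Q
  i=45: M-I =  4 → E
  i=46: R-O =  3 → D
  shifts repeat with period 8: LRUXQEDQ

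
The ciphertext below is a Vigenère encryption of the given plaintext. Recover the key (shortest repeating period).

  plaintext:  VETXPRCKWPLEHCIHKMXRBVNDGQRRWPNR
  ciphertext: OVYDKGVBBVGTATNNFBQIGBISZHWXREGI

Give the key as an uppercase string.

  i= 0: O-V = 19 → T
  i= 1: V-E = 17 → R
  i= 2: Y-T =  5 → F
  i= 3: D-X =  6 → G
  i= 4: K-P = 21 → V
  i= 5: G-R = 15 → P
  i= 6: V-C = 19 → T
  i= 7: B-K = 17 → R
  i= 8: B-W =  5 → F
  i= 9: V-P =  6 → G
  i=10: G-L = 21 → V
  i=11: T-E = 15 → P
  i=12: A-H = 19 → T
  i=13: T-C = 17 → R
  i=14: N-I =  5 → F
  i=15: N-H =  6 → G
  i=16: F-K = 21 → V
  i=17: B-M = 15 → P
  i=18: Q-X = 19 → T
  i=19: I-R = 17 → R
  i=20: G-B =  5 → F
  i=21: B-V =  6 → G
  i=22: I-N = 21 → V
  i=23: S-D = 15 → P
  i=24: Z-G = 19 → T
  i=25: H-Q = 17 → R
  i=26: W-R =  5 → F
  i=27: X-R =  6 → G
  i=28: R-W = 21 → V
  i=29: E-P = 15 → P
  i=30: G-N = 19 → T
  i=31: I-R = 17 → R
  shifts repeat with period 6: TRFGVP

TRFGVP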